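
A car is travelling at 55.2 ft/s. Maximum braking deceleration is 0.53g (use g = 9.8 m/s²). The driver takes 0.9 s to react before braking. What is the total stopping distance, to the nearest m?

Total stopping distance ≈ 42 m

55.2 ft/s × 0.3048 = 16.8250 m/s.
a = 0.53 × 9.8 = 5.194 m/s².
Reaction distance = v·t_r = 16.8250 × 0.9 = 15.143 m.
Braking distance = v²/(2a) = 16.8250² / (2 × 5.194) = 283.081 / 10.388 = 27.251 m.
Total = 15.143 + 27.251 = 42.394 m.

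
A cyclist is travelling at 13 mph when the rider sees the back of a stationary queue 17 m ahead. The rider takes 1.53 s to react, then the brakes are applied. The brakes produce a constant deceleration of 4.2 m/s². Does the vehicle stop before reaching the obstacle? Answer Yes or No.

Yes

13 mph × 0.44704 = 5.8115 m/s.
Reaction distance = 5.8115 × 1.53 = 8.892 m.
Braking distance = v²/(2a) = 33.774 / 8.400 = 4.021 m.
Total stopping distance = 8.892 + 4.021 = 12.913 m, vs 17 m available — it stops with 17 − 12.913 = 4.087 m to spare.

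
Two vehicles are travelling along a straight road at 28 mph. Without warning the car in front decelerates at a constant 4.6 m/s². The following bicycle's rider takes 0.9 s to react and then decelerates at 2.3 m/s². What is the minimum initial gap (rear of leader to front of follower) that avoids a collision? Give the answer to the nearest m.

28 mph × 0.44704 = 12.5171 m/s.
Leader travels v²/(2a_L) = 156.678 / 9.200 = 17.030 m before stopping.
Follower covers v·t_r = 12.5171 × 0.9 = 11.265 m while reacting, then v²/(2a_F) = 156.678 / 4.600 = 34.060 m while braking, for a total of 11.265 + 34.060 = 45.325 m.
Since a_F ≤ a_L and the follower starts braking later, the follower is never slower than the leader, so the closest approach is when both have stopped.
Minimum gap = 45.325 − 17.030 = 28.295 m.

Minimum gap ≈ 28 m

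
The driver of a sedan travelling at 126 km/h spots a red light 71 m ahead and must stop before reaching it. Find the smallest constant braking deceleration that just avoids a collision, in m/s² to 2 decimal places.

126 km/h ÷ 3.6 = 35.0000 m/s.
v² = 2a·d ⇒ a = v²/(2d) = 35.0000² / (2 × 71.000) = 1225.000 / 142.000 = 8.6268 m/s².

Required deceleration ≈ 8.63 m/s²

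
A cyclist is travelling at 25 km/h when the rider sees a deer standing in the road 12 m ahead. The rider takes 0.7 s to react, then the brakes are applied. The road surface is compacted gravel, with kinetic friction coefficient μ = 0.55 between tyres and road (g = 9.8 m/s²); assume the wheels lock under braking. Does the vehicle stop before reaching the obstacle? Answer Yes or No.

Yes

25 km/h ÷ 3.6 = 6.9444 m/s.
a = μg = 0.55 × 9.8 = 5.390 m/s².
Reaction distance = 6.9444 × 0.7 = 4.861 m.
Braking distance = v²/(2a) = 48.225 / 10.780 = 4.474 m.
Total stopping distance = 4.861 + 4.474 = 9.335 m, vs 12 m available — it stops with 12 − 9.335 = 2.665 m to spare.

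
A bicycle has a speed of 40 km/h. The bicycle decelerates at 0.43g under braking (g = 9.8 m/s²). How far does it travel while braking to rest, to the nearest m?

40 km/h ÷ 3.6 = 11.1111 m/s.
a = 0.43 × 9.8 = 4.214 m/s².
Braking distance = v²/(2a) = 11.1111² / (2 × 4.214) = 123.457 / 8.428 = 14.648 m.

Braking distance ≈ 15 m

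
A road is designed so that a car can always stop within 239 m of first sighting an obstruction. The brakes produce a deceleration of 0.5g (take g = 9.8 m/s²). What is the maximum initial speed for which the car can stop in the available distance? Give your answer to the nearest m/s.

Maximum speed ≈ 48 m/s

a = 0.5 × 9.8 = 4.900 m/s².
v²/(2a) = d ⇒ v = √(2 × 4.900 × 239) = √2342.20 = 48.3963 m/s.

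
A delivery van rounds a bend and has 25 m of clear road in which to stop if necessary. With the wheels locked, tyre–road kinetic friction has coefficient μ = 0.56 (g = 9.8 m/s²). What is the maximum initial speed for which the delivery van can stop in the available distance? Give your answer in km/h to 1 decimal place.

Maximum speed ≈ 59.6 km/h

a = μg = 0.56 × 9.8 = 5.488 m/s².
v²/(2a) = d ⇒ v = √(2 × 5.488 × 25) = √274.40 = 16.5650 m/s.
16.5650 m/s × 3.6 = 59.634 km/h.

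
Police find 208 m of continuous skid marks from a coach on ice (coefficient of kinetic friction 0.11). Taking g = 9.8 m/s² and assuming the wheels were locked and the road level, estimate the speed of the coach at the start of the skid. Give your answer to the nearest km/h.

Deceleration a = μg = 0.11 × 9.8 = 1.078 m/s².
v = √(2a·d) = √(2 × 1.078 × 208) = √448.448 = 21.1766 m/s.
= 21.1766 × 3.6 = 76.236 km/h.

Initial speed ≈ 76 km/h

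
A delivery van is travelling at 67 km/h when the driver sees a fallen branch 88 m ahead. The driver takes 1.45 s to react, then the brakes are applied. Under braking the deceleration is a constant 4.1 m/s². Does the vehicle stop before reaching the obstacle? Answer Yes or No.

Yes

67 km/h ÷ 3.6 = 18.6111 m/s.
Reaction distance = 18.6111 × 1.45 = 26.986 m.
Braking distance = v²/(2a) = 346.373 / 8.200 = 42.241 m.
Total stopping distance = 26.986 + 42.241 = 69.227 m, vs 88 m available — it stops with 88 − 69.227 = 18.773 m to spare.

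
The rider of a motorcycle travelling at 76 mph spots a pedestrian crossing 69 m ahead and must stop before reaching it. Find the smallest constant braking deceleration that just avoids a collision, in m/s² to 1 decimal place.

Required deceleration ≈ 8.4 m/s²

76 mph × 0.44704 = 33.9750 m/s.
v² = 2a·d ⇒ a = v²/(2d) = 33.9750² / (2 × 69.000) = 1154.301 / 138.000 = 8.3645 m/s².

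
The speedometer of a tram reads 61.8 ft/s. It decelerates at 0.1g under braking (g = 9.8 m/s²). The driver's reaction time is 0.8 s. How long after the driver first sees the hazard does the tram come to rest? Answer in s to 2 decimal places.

61.8 ft/s × 0.3048 = 18.8366 m/s.
a = 0.1 × 9.8 = 0.980 m/s².
Braking time = v/a = 18.8366 / 0.980 = 19.221 s.
Total = 0.8 + 19.221 = 20.021 s.

Total time ≈ 20.02 s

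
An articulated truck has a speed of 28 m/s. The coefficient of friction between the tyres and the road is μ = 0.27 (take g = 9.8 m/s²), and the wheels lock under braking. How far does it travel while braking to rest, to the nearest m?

a = μg = 0.27 × 9.8 = 2.646 m/s².
Braking distance = v²/(2a) = 28.0000² / (2 × 2.646) = 784.000 / 5.292 = 148.148 m.

Braking distance ≈ 148 m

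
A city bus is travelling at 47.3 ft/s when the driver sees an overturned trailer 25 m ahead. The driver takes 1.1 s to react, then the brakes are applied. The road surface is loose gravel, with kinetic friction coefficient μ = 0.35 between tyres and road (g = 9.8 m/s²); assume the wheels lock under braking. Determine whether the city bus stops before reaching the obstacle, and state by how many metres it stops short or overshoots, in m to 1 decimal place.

47.3 ft/s × 0.3048 = 14.4170 m/s.
a = μg = 0.35 × 9.8 = 3.430 m/s².
Reaction distance = 14.4170 × 1.1 = 15.859 m.
Braking distance = v²/(2a) = 207.850 / 6.860 = 30.299 m.
Total stopping distance = 15.859 + 30.299 = 46.158 m, vs 25 m available — it cannot stop in time and overshoots by 46.158 − 25 = 21.158 m.

No — it overshoots by 21.2 m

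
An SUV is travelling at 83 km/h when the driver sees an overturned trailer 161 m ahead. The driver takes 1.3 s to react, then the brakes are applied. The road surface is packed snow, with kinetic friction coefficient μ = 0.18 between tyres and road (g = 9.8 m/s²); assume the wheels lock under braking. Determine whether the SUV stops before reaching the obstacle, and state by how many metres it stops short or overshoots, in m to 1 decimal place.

83 km/h ÷ 3.6 = 23.0556 m/s.
a = μg = 0.18 × 9.8 = 1.764 m/s².
Reaction distance = 23.0556 × 1.3 = 29.972 m.
Braking distance = v²/(2a) = 531.561 / 3.528 = 150.669 m.
Total stopping distance = 29.972 + 150.669 = 180.641 m, vs 161 m available — it cannot stop in time and overshoots by 180.641 − 161 = 19.641 m.

No — it overshoots by 19.6 m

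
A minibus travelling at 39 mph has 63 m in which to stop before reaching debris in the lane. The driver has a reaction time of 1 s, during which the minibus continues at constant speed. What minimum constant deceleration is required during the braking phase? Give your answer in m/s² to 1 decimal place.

39 mph × 0.44704 = 17.4346 m/s.
Distance covered during reaction = 17.4346 × 1 = 17.435 m.
Distance available for braking: 63 − 17.435 = 45.565 m.
v² = 2a·d ⇒ a = v²/(2d) = 17.4346² / (2 × 45.565) = 303.965 / 91.130 = 3.3355 m/s².

Required deceleration ≈ 3.3 m/s²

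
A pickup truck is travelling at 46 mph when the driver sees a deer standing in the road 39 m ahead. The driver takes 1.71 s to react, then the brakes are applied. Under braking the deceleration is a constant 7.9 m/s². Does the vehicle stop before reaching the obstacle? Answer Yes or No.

46 mph × 0.44704 = 20.5638 m/s.
Reaction distance = 20.5638 × 1.71 = 35.164 m.
Braking distance = v²/(2a) = 422.870 / 15.800 = 26.764 m.
Total stopping distance = 35.164 + 26.764 = 61.928 m, vs 39 m available — it cannot stop in time and overshoots by 61.928 − 39 = 22.928 m.

No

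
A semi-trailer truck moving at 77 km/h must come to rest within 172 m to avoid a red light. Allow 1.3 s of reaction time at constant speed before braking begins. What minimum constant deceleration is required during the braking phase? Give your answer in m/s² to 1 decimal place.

77 km/h ÷ 3.6 = 21.3889 m/s.
Distance covered during reaction = 21.3889 × 1.3 = 27.806 m.
Distance available for braking: 172 − 27.806 = 144.194 m.
v² = 2a·d ⇒ a = v²/(2d) = 21.3889² / (2 × 144.194) = 457.485 / 288.388 = 1.5864 m/s².

Required deceleration ≈ 1.6 m/s²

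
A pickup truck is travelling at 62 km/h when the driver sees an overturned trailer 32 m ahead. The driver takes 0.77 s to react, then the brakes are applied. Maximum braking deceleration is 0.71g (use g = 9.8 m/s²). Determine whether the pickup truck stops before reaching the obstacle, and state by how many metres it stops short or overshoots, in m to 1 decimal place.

62 km/h ÷ 3.6 = 17.2222 m/s.
a = 0.71 × 9.8 = 6.958 m/s².
Reaction distance = 17.2222 × 0.77 = 13.261 m.
Braking distance = v²/(2a) = 296.604 / 13.916 = 21.314 m.
Total stopping distance = 13.261 + 21.314 = 34.575 m, vs 32 m available — it cannot stop in time and overshoots by 34.575 − 32 = 2.575 m.

No — it overshoots by 2.6 m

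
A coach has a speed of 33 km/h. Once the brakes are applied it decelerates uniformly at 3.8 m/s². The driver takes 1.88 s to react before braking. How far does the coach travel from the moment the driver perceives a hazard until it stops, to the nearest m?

Total stopping distance ≈ 28 m

33 km/h ÷ 3.6 = 9.1667 m/s.
Reaction distance = v·t_r = 9.1667 × 1.88 = 17.233 m.
Braking distance = v²/(2a) = 9.1667² / (2 × 3.800) = 84.028 / 7.600 = 11.056 m.
Total = 17.233 + 11.056 = 28.289 m.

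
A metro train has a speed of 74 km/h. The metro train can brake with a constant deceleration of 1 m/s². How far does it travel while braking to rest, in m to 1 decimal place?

Braking distance ≈ 211.3 m

74 km/h ÷ 3.6 = 20.5556 m/s.
Braking distance = v²/(2a) = 20.5556² / (2 × 1.000) = 422.533 / 2.000 = 211.267 m.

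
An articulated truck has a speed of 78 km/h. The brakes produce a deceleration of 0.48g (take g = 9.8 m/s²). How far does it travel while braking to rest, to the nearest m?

78 km/h ÷ 3.6 = 21.6667 m/s.
a = 0.48 × 9.8 = 4.704 m/s².
Braking distance = v²/(2a) = 21.6667² / (2 × 4.704) = 469.446 / 9.408 = 49.899 m.

Braking distance ≈ 50 m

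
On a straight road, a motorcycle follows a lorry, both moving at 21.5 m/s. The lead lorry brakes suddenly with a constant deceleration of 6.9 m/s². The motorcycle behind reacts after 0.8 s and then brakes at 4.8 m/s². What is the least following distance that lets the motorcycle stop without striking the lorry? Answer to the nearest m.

Leader travels v²/(2a_L) = 462.250 / 13.800 = 33.496 m before stopping.
Follower covers v·t_r = 21.5000 × 0.8 = 17.200 m while reacting, then v²/(2a_F) = 462.250 / 9.600 = 48.151 m while braking, for a total of 17.200 + 48.151 = 65.351 m.
Since a_F ≤ a_L and the follower starts braking later, the follower is never slower than the leader, so the closest approach is when both have stopped.
Minimum gap = 65.351 − 33.496 = 31.855 m.

Minimum gap ≈ 32 m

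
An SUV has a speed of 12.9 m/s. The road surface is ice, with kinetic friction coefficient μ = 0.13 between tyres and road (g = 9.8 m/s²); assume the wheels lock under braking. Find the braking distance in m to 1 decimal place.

Braking distance ≈ 65.3 m

a = μg = 0.13 × 9.8 = 1.274 m/s².
Braking distance = v²/(2a) = 12.9000² / (2 × 1.274) = 166.410 / 2.548 = 65.310 m.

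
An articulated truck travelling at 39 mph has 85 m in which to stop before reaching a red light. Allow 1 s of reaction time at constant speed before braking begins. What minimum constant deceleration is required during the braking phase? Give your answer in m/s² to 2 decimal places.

Required deceleration ≈ 2.25 m/s²

39 mph × 0.44704 = 17.4346 m/s.
Distance covered during reaction = 17.4346 × 1 = 17.435 m.
Distance available for braking: 85 − 17.435 = 67.565 m.
v² = 2a·d ⇒ a = v²/(2d) = 17.4346² / (2 × 67.565) = 303.965 / 135.130 = 2.2494 m/s².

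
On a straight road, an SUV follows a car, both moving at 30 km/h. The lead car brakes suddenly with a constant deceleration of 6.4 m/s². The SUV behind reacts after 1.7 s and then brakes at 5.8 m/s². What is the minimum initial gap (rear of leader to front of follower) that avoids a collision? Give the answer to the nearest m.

Minimum gap ≈ 15 m

30 km/h ÷ 3.6 = 8.3333 m/s.
Leader travels v²/(2a_L) = 69.444 / 12.800 = 5.425 m before stopping.
Follower covers v·t_r = 8.3333 × 1.7 = 14.167 m while reacting, then v²/(2a_F) = 69.444 / 11.600 = 5.987 m while braking, for a total of 14.167 + 5.987 = 20.154 m.
Since a_F ≤ a_L and the follower starts braking later, the follower is never slower than the leader, so the closest approach is when both have stopped.
Minimum gap = 20.154 − 5.425 = 14.729 m.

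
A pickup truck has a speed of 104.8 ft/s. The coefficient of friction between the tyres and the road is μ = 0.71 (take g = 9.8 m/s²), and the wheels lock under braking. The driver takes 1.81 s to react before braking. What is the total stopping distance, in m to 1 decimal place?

Total stopping distance ≈ 131.1 m

104.8 ft/s × 0.3048 = 31.9430 m/s.
a = μg = 0.71 × 9.8 = 6.958 m/s².
Reaction distance = v·t_r = 31.9430 × 1.81 = 57.817 m.
Braking distance = v²/(2a) = 31.9430² / (2 × 6.958) = 1020.355 / 13.916 = 73.322 m.
Total = 57.817 + 73.322 = 131.139 m.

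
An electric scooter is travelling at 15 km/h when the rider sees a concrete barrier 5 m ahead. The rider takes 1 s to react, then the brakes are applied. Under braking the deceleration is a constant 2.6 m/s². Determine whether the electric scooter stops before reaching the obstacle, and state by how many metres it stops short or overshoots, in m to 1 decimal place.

15 km/h ÷ 3.6 = 4.1667 m/s.
Reaction distance = 4.1667 × 1 = 4.167 m.
Braking distance = v²/(2a) = 17.361 / 5.200 = 3.339 m.
Total stopping distance = 4.167 + 3.339 = 7.506 m, vs 5 m available — it cannot stop in time and overshoots by 7.506 − 5 = 2.506 m.

No — it overshoots by 2.5 m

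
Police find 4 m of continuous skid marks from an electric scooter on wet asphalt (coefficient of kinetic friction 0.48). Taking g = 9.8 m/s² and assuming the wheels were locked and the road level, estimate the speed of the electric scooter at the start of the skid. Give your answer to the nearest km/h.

Initial speed ≈ 22 km/h

Deceleration a = μg = 0.48 × 9.8 = 4.704 m/s².
v = √(2a·d) = √(2 × 4.704 × 4) = √37.632 = 6.1345 m/s.
= 6.1345 × 3.6 = 22.084 km/h.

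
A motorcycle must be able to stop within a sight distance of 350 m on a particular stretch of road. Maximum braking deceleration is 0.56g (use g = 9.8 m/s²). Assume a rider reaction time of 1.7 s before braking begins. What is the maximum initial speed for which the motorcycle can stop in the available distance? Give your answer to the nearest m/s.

Maximum speed ≈ 53 m/s

a = 0.56 × 9.8 = 5.488 m/s².
Stopping distance: v·t_r + v²/(2a) = 350 with t_r = 1.7 s and a = 5.488 m/s².
So v² + 18.659 v − 3841.60 = 0.
Positive root: v = −a·t_r + √((a·t_r)² + 2a·d) = −9.330 + √(87.049 + 3841.60) = 53.3489 m/s.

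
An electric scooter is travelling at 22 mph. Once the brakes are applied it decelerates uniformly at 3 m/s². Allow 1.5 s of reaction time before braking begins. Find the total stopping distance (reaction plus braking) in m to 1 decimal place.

22 mph × 0.44704 = 9.8349 m/s.
Reaction distance = v·t_r = 9.8349 × 1.5 = 14.752 m.
Braking distance = v²/(2a) = 9.8349² / (2 × 3.000) = 96.725 / 6.000 = 16.121 m.
Total = 14.752 + 16.121 = 30.873 m.

Total stopping distance ≈ 30.9 m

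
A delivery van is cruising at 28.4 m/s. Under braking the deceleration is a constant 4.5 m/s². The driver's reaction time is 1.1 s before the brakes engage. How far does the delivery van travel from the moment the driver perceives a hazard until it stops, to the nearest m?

Total stopping distance ≈ 121 m

Reaction distance = v·t_r = 28.4000 × 1.1 = 31.240 m.
Braking distance = v²/(2a) = 28.4000² / (2 × 4.500) = 806.560 / 9.000 = 89.618 m.
Total = 31.240 + 89.618 = 120.858 m.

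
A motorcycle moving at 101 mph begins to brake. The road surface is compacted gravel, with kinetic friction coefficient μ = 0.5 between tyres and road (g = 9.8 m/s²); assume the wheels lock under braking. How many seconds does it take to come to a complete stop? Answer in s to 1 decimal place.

Braking time ≈ 9.2 s

101 mph × 0.44704 = 45.1510 m/s.
a = μg = 0.5 × 9.8 = 4.900 m/s².
Braking time = v/a = 45.1510 / 4.900 = 9.214 s.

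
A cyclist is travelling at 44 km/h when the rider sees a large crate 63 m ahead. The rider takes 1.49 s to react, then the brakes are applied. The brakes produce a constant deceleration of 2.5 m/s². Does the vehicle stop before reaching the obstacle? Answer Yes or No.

44 km/h ÷ 3.6 = 12.2222 m/s.
Reaction distance = 12.2222 × 1.49 = 18.211 m.
Braking distance = v²/(2a) = 149.382 / 5.000 = 29.876 m.
Total stopping distance = 18.211 + 29.876 = 48.087 m, vs 63 m available — it stops with 63 − 48.087 = 14.913 m to spare.

Yes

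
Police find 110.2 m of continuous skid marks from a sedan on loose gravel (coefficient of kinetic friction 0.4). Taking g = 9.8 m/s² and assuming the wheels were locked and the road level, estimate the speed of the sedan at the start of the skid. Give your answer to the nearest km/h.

Initial speed ≈ 106 km/h

Deceleration a = μg = 0.4 × 9.8 = 3.920 m/s².
v = √(2a·d) = √(2 × 3.920 × 110.2) = √863.968 = 29.3933 m/s.
= 29.3933 × 3.6 = 105.816 km/h.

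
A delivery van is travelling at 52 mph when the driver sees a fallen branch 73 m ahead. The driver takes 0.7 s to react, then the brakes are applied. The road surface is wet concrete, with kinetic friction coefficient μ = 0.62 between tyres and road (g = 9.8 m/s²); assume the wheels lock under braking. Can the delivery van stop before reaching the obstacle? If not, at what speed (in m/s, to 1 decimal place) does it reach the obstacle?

Yes — it stops about 12.3 m short of the obstacle, so it never reaches it

52 mph × 0.44704 = 23.2461 m/s.
a = μg = 0.62 × 9.8 = 6.076 m/s².
Reaction distance = 23.2461 × 0.7 = 16.272 m.
Braking distance = v²/(2a) = 540.381 / 12.152 = 44.468 m.
Total stopping distance = 16.272 + 44.468 = 60.740 m, vs 73 m available — it stops with 73 − 60.740 = 12.260 m to spare.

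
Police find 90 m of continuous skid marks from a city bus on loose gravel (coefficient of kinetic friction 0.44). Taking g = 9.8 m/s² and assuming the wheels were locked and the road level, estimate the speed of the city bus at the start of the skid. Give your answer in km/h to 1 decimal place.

Deceleration a = μg = 0.44 × 9.8 = 4.312 m/s².
v = √(2a·d) = √(2 × 4.312 × 90) = √776.160 = 27.8596 m/s.
= 27.8596 × 3.6 = 100.295 km/h.

Initial speed ≈ 100.3 km/h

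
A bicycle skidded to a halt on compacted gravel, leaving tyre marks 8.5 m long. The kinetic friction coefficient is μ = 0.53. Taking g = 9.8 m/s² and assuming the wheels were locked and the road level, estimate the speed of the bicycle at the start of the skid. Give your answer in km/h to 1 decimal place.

Deceleration a = μg = 0.53 × 9.8 = 5.194 m/s².
v = √(2a·d) = √(2 × 5.194 × 8.5) = √88.298 = 9.3967 m/s.
= 9.3967 × 3.6 = 33.828 km/h.

Initial speed ≈ 33.8 km/h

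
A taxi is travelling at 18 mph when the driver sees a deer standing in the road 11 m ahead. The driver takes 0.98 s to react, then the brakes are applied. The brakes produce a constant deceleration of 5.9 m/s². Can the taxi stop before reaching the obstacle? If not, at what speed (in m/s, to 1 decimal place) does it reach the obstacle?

No — it strikes the obstacle at 5.3 m/s

18 mph × 0.44704 = 8.0467 m/s.
Reaction distance = 8.0467 × 0.98 = 7.886 m.
Braking distance needed to stop: v²/(2a) = 64.749 / 11.800 = 5.487 m, so total needed = 7.886 + 5.487 = 13.373 m > 11 m — it cannot stop.
Distance remaining when braking begins: 11 − 7.886 = 3.114 m.
v² = v₀² − 2a·d = 64.749 − 2 × 5.900 × 3.114 = 28.004 m²/s².
v = √28.004 = 5.292 m/s.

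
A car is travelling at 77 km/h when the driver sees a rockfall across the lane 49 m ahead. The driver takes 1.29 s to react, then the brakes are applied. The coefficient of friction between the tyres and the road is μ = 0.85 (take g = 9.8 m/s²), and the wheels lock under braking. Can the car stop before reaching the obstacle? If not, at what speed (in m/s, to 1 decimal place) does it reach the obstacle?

77 km/h ÷ 3.6 = 21.3889 m/s.
a = μg = 0.85 × 9.8 = 8.330 m/s².
Reaction distance = 21.3889 × 1.29 = 27.592 m.
Braking distance needed to stop: v²/(2a) = 457.485 / 16.660 = 27.460 m, so total needed = 27.592 + 27.460 = 55.052 m > 49 m — it cannot stop.
Distance remaining when braking begins: 49 − 27.592 = 21.408 m.
v² = v₀² − 2a·d = 457.485 − 2 × 8.330 × 21.408 = 100.828 m²/s².
v = √100.828 = 10.041 m/s.

No — it strikes the obstacle at 10.0 m/s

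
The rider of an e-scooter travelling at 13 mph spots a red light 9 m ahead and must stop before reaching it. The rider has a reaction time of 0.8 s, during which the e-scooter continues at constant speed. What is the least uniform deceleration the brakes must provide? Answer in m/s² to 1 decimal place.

13 mph × 0.44704 = 5.8115 m/s.
Distance covered during reaction = 5.8115 × 0.8 = 4.649 m.
Distance available for braking: 9 − 4.649 = 4.351 m.
v² = 2a·d ⇒ a = v²/(2d) = 5.8115² / (2 × 4.351) = 33.774 / 8.702 = 3.8812 m/s².

Required deceleration ≈ 3.9 m/s²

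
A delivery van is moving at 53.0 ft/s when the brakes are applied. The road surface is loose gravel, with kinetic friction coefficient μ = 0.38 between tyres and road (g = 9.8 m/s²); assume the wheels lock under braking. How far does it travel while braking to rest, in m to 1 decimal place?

Braking distance ≈ 35.0 m

53 ft/s × 0.3048 = 16.1544 m/s.
a = μg = 0.38 × 9.8 = 3.724 m/s².
Braking distance = v²/(2a) = 16.1544² / (2 × 3.724) = 260.965 / 7.448 = 35.038 m.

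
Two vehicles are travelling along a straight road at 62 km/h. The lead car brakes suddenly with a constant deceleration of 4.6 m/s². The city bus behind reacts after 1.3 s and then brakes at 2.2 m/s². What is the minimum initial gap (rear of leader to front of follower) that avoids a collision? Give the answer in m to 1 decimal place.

Minimum gap ≈ 57.6 m

62 km/h ÷ 3.6 = 17.2222 m/s.
Leader travels v²/(2a_L) = 296.604 / 9.200 = 32.240 m before stopping.
Follower covers v·t_r = 17.2222 × 1.3 = 22.389 m while reacting, then v²/(2a_F) = 296.604 / 4.400 = 67.410 m while braking, for a total of 22.389 + 67.410 = 89.799 m.
Since a_F ≤ a_L and the follower starts braking later, the follower is never slower than the leader, so the closest approach is when both have stopped.
Minimum gap = 89.799 − 32.240 = 57.559 m.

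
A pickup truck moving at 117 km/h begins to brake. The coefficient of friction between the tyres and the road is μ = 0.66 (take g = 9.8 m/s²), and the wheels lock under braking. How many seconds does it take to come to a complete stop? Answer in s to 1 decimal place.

Braking time ≈ 5.0 s

117 km/h ÷ 3.6 = 32.5000 m/s.
a = μg = 0.66 × 9.8 = 6.468 m/s².
Braking time = v/a = 32.5000 / 6.468 = 5.025 s.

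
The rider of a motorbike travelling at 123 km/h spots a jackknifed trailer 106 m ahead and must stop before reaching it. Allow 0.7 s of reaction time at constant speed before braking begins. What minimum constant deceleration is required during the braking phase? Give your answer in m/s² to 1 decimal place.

123 km/h ÷ 3.6 = 34.1667 m/s.
Distance covered during reaction = 34.1667 × 0.7 = 23.917 m.
Distance available for braking: 106 − 23.917 = 82.083 m.
v² = 2a·d ⇒ a = v²/(2d) = 34.1667² / (2 × 82.083) = 1167.363 / 164.166 = 7.1109 m/s².

Required deceleration ≈ 7.1 m/s²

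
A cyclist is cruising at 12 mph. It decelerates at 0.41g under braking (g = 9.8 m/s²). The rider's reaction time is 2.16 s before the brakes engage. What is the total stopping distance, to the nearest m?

12 mph × 0.44704 = 5.3645 m/s.
a = 0.41 × 9.8 = 4.018 m/s².
Reaction distance = v·t_r = 5.3645 × 2.16 = 11.587 m.
Braking distance = v²/(2a) = 5.3645² / (2 × 4.018) = 28.778 / 8.036 = 3.581 m.
Total = 11.587 + 3.581 = 15.168 m.

Total stopping distance ≈ 15 m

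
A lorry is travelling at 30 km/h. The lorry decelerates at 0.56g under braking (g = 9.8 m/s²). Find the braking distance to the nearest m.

Braking distance ≈ 6 m

30 km/h ÷ 3.6 = 8.3333 m/s.
a = 0.56 × 9.8 = 5.488 m/s².
Braking distance = v²/(2a) = 8.3333² / (2 × 5.488) = 69.444 / 10.976 = 6.327 m.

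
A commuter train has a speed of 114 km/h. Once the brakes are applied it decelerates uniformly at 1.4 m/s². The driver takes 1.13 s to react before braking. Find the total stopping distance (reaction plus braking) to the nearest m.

114 km/h ÷ 3.6 = 31.6667 m/s.
Reaction distance = v·t_r = 31.6667 × 1.13 = 35.783 m.
Braking distance = v²/(2a) = 31.6667² / (2 × 1.400) = 1002.780 / 2.800 = 358.136 m.
Total = 35.783 + 358.136 = 393.919 m.

Total stopping distance ≈ 394 m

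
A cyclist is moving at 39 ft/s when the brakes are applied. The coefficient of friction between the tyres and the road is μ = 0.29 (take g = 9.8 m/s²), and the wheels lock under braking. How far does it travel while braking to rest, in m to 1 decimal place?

Braking distance ≈ 24.9 m

39 ft/s × 0.3048 = 11.8872 m/s.
a = μg = 0.29 × 9.8 = 2.842 m/s².
Braking distance = v²/(2a) = 11.8872² / (2 × 2.842) = 141.306 / 5.684 = 24.860 m.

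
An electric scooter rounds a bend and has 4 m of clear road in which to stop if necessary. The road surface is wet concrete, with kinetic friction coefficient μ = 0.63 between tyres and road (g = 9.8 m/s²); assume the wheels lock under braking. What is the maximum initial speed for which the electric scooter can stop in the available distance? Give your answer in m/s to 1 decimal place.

Maximum speed ≈ 7.0 m/s

a = μg = 0.63 × 9.8 = 6.174 m/s².
v²/(2a) = d ⇒ v = √(2 × 6.174 × 4) = √49.39 = 7.0278 m/s.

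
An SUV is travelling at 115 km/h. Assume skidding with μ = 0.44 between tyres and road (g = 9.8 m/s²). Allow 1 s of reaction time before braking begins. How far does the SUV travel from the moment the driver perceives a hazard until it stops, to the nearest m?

115 km/h ÷ 3.6 = 31.9444 m/s.
a = μg = 0.44 × 9.8 = 4.312 m/s².
Reaction distance = v·t_r = 31.9444 × 1 = 31.944 m.
Braking distance = v²/(2a) = 31.9444² / (2 × 4.312) = 1020.445 / 8.624 = 118.326 m.
Total = 31.944 + 118.326 = 150.270 m.

Total stopping distance ≈ 150 m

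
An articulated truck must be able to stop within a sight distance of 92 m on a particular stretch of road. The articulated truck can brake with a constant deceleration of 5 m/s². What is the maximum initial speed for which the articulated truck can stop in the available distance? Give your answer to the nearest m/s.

Maximum speed ≈ 30 m/s

v²/(2a) = d ⇒ v = √(2 × 5.000 × 92) = √920.00 = 30.3315 m/s.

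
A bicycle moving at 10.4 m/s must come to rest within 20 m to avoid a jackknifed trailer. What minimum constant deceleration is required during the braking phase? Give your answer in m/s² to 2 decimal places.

Required deceleration ≈ 2.70 m/s²

v² = 2a·d ⇒ a = v²/(2d) = 10.4000² / (2 × 20.000) = 108.160 / 40.000 = 2.7040 m/s².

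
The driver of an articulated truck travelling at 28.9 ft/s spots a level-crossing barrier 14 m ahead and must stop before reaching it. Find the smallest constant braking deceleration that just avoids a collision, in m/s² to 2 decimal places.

28.9 ft/s × 0.3048 = 8.8087 m/s.
v² = 2a·d ⇒ a = v²/(2d) = 8.8087² / (2 × 14.000) = 77.593 / 28.000 = 2.7712 m/s².

Required deceleration ≈ 2.77 m/s²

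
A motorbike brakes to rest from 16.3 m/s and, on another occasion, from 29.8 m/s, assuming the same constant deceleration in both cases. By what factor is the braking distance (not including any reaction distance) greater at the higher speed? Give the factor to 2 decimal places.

Braking distance d = v²/(2a), so with a fixed, d ∝ v².
Factor = (29.8/16.3)² = 1.8282² = 3.3423.

Factor ≈ 3.34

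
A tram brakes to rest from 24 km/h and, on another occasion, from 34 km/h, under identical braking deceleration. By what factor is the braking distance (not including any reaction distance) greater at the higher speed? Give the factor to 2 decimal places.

Factor ≈ 2.01

Braking distance d = v²/(2a), so with a fixed, d ∝ v².
Factor = (34/24)² = 1.4167² = 2.0070.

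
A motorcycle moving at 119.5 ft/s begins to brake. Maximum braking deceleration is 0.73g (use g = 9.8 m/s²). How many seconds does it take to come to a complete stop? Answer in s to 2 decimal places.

119.5 ft/s × 0.3048 = 36.4236 m/s.
a = 0.73 × 9.8 = 7.154 m/s².
Braking time = v/a = 36.4236 / 7.154 = 5.091 s.

Braking time ≈ 5.09 s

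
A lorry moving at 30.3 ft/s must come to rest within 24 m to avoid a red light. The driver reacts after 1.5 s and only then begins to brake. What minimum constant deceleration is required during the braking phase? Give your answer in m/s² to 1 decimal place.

Required deceleration ≈ 4.2 m/s²

30.3 ft/s × 0.3048 = 9.2354 m/s.
Distance covered during reaction = 9.2354 × 1.5 = 13.853 m.
Distance available for braking: 24 − 13.853 = 10.147 m.
v² = 2a·d ⇒ a = v²/(2d) = 9.2354² / (2 × 10.147) = 85.293 / 20.294 = 4.2029 m/s².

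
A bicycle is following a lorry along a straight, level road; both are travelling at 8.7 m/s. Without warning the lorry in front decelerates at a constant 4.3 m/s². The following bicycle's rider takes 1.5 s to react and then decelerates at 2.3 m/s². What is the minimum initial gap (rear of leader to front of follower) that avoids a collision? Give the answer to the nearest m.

Minimum gap ≈ 21 m

Leader travels v²/(2a_L) = 75.690 / 8.600 = 8.801 m before stopping.
Follower covers v·t_r = 8.7000 × 1.5 = 13.050 m while reacting, then v²/(2a_F) = 75.690 / 4.600 = 16.454 m while braking, for a total of 13.050 + 16.454 = 29.504 m.
Since a_F ≤ a_L and the follower starts braking later, the follower is never slower than the leader, so the closest approach is when both have stopped.
Minimum gap = 29.504 − 8.801 = 20.703 m.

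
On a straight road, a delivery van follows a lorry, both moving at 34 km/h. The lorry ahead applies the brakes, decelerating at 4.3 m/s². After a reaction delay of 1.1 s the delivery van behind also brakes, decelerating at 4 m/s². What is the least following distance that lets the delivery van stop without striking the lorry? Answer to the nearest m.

Minimum gap ≈ 11 m

34 km/h ÷ 3.6 = 9.4444 m/s.
Leader travels v²/(2a_L) = 89.197 / 8.600 = 10.372 m before stopping.
Follower covers v·t_r = 9.4444 × 1.1 = 10.389 m while reacting, then v²/(2a_F) = 89.197 / 8.000 = 11.150 m while braking, for a total of 10.389 + 11.150 = 21.539 m.
Since a_F ≤ a_L and the follower starts braking later, the follower is never slower than the leader, so the closest approach is when both have stopped.
Minimum gap = 21.539 − 10.372 = 11.167 m.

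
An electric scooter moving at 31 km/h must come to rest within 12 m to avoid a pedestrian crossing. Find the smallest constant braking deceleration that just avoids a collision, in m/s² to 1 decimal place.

Required deceleration ≈ 3.1 m/s²

31 km/h ÷ 3.6 = 8.6111 m/s.
v² = 2a·d ⇒ a = v²/(2d) = 8.6111² / (2 × 12.000) = 74.151 / 24.000 = 3.0896 m/s².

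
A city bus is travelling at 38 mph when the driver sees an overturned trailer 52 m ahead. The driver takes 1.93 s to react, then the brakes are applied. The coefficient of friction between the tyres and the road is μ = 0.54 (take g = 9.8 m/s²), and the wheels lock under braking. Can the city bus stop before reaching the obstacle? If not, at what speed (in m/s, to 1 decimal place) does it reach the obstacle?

38 mph × 0.44704 = 16.9875 m/s.
a = μg = 0.54 × 9.8 = 5.292 m/s².
Reaction distance = 16.9875 × 1.93 = 32.786 m.
Braking distance needed to stop: v²/(2a) = 288.575 / 10.584 = 27.265 m, so total needed = 32.786 + 27.265 = 60.051 m > 52 m — it cannot stop.
Distance remaining when braking begins: 52 − 32.786 = 19.214 m.
v² = v₀² − 2a·d = 288.575 − 2 × 5.292 × 19.214 = 85.214 m²/s².
v = √85.214 = 9.231 m/s.

No — it strikes the obstacle at 9.2 m/s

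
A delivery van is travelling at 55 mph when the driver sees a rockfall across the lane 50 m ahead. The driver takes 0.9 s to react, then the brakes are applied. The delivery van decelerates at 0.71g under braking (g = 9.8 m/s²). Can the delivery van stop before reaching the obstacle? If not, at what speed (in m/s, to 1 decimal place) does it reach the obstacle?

55 mph × 0.44704 = 24.5872 m/s.
a = 0.71 × 9.8 = 6.958 m/s².
Reaction distance = 24.5872 × 0.9 = 22.128 m.
Braking distance needed to stop: v²/(2a) = 604.530 / 13.916 = 43.441 m, so total needed = 22.128 + 43.441 = 65.569 m > 50 m — it cannot stop.
Distance remaining when braking begins: 50 − 22.128 = 27.872 m.
v² = v₀² − 2a·d = 604.530 − 2 × 6.958 × 27.872 = 216.663 m²/s².
v = √216.663 = 14.719 m/s.

No — it strikes the obstacle at 14.7 m/s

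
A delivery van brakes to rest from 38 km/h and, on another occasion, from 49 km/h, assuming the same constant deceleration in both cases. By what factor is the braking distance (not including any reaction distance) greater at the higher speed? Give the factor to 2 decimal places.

Factor ≈ 1.66

Braking distance d = v²/(2a), so with a fixed, d ∝ v².
Factor = (49/38)² = 1.2895² = 1.6628.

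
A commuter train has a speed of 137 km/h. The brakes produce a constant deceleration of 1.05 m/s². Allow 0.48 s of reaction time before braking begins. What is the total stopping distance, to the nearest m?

137 km/h ÷ 3.6 = 38.0556 m/s.
Reaction distance = v·t_r = 38.0556 × 0.48 = 18.267 m.
Braking distance = v²/(2a) = 38.0556² / (2 × 1.050) = 1448.229 / 2.100 = 689.633 m.
Total = 18.267 + 689.633 = 707.900 m.

Total stopping distance ≈ 708 m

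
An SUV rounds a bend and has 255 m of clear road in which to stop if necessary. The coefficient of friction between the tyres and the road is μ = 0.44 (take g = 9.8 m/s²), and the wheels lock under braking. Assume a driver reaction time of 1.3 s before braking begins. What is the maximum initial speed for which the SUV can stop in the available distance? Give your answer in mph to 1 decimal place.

Maximum speed ≈ 93.1 mph

a = μg = 0.44 × 9.8 = 4.312 m/s².
Stopping distance: v·t_r + v²/(2a) = 255 with t_r = 1.3 s and a = 4.312 m/s².
So v² + 11.211 v − 2199.12 = 0.
Positive root: v = −a·t_r + √((a·t_r)² + 2a·d) = −5.606 + √(31.427 + 2199.12) = 41.6227 m/s.
41.6227 m/s ÷ 0.44704 = 93.107 mph.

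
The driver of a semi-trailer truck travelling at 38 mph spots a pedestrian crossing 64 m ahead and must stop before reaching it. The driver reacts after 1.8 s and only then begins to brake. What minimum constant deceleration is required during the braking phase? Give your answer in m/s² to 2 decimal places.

38 mph × 0.44704 = 16.9875 m/s.
Distance covered during reaction = 16.9875 × 1.8 = 30.578 m.
Distance available for braking: 64 − 30.578 = 33.422 m.
v² = 2a·d ⇒ a = v²/(2d) = 16.9875² / (2 × 33.422) = 288.575 / 66.844 = 4.3171 m/s².

Required deceleration ≈ 4.32 m/s²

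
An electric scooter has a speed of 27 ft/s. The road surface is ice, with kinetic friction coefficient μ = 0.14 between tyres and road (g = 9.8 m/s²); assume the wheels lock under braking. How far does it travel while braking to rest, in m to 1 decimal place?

Braking distance ≈ 24.7 m

27 ft/s × 0.3048 = 8.2296 m/s.
a = μg = 0.14 × 9.8 = 1.372 m/s².
Braking distance = v²/(2a) = 8.2296² / (2 × 1.372) = 67.726 / 2.744 = 24.681 m.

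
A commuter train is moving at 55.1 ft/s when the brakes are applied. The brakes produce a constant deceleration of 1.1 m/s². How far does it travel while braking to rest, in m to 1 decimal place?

Braking distance ≈ 128.2 m

55.1 ft/s × 0.3048 = 16.7945 m/s.
Braking distance = v²/(2a) = 16.7945² / (2 × 1.100) = 282.055 / 2.200 = 128.207 m.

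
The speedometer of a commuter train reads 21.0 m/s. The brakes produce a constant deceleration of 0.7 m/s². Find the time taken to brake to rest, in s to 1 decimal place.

Braking time ≈ 30.0 s

Braking time = v/a = 21.0000 / 0.700 = 30.000 s.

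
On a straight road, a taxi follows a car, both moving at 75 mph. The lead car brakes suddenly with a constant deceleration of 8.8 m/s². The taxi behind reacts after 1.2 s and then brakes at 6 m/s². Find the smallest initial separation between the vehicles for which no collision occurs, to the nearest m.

75 mph × 0.44704 = 33.5280 m/s.
Leader travels v²/(2a_L) = 1124.127 / 17.600 = 63.871 m before stopping.
Follower covers v·t_r = 33.5280 × 1.2 = 40.234 m while reacting, then v²/(2a_F) = 1124.127 / 12.000 = 93.677 m while braking, for a total of 40.234 + 93.677 = 133.911 m.
Since a_F ≤ a_L and the follower starts braking later, the follower is never slower than the leader, so the closest approach is when both have stopped.
Minimum gap = 133.911 − 63.871 = 70.040 m.

Minimum gap ≈ 70 m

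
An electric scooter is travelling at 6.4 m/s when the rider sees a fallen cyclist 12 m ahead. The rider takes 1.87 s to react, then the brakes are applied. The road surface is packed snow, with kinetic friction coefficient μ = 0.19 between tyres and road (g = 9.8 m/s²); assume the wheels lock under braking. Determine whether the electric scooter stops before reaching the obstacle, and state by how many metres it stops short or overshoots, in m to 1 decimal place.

a = μg = 0.19 × 9.8 = 1.862 m/s².
Reaction distance = 6.4000 × 1.87 = 11.968 m.
Braking distance = v²/(2a) = 40.960 / 3.724 = 10.999 m.
Total stopping distance = 11.968 + 10.999 = 22.967 m, vs 12 m available — it cannot stop in time and overshoots by 22.967 − 12 = 10.967 m.

No — it overshoots by 11.0 m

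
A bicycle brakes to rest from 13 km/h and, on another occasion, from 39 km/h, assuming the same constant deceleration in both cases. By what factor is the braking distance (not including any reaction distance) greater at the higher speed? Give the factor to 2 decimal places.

Braking distance d = v²/(2a), so with a fixed, d ∝ v².
Factor = (39/13)² = 3.0000² = 9.0000.

Factor ≈ 9.00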